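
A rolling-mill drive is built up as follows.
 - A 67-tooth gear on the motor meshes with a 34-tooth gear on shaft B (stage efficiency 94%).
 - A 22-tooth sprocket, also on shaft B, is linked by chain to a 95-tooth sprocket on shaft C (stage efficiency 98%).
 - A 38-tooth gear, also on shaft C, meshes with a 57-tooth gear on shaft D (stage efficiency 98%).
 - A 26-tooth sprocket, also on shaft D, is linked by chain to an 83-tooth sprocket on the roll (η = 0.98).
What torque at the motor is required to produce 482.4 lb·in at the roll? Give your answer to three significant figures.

Overall ratio R = 0.50746 × 4.3182 × 1.5 × 3.1923 = 10.493; overall efficiency η = 0.94 × 0.98 × 0.98 × 0.98 = 0.8847.
Input torque = output torque / (R × η) = 482.4 / (10.493 × 0.8847) = 51.964 lb·in.

52.0 lb·in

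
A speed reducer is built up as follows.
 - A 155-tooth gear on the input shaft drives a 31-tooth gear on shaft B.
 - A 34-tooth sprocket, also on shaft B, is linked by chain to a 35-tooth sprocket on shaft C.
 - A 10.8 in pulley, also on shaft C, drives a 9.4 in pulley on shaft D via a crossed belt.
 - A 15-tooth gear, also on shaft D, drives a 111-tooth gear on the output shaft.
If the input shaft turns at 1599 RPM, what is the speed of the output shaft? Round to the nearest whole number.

1206 RPM

the input shaft → shaft B (gear mesh, 31/155): 1599 ÷ 0.2 = 7995 RPM
shaft B → shaft C (chain, 35/34): 7995 ÷ 1.0294 = 7766.6 RPM
shaft C → shaft D (belt, 9.4/10.8): 7766.6 ÷ 0.87037 = 8923.3 RPM
shaft D → the output shaft (gear mesh, 111/15): 8923.3 ÷ 7.4 = 1205.9 RPM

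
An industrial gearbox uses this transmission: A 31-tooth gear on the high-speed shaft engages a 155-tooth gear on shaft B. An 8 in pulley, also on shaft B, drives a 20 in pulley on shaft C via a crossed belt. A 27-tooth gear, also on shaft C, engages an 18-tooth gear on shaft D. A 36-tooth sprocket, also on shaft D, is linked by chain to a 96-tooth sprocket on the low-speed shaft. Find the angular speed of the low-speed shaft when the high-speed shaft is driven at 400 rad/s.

the high-speed shaft → shaft B (gear mesh, 155/31): 400 ÷ 5 = 80 rad/s
shaft B → shaft C (belt, 20/8): 80 ÷ 2.5 = 32 rad/s
shaft C → shaft D (gear mesh, 18/27): 32 ÷ 0.66667 = 48 rad/s
shaft D → the low-speed shaft (chain, 96/36): 48 ÷ 2.6667 = 18 rad/s

18 rad/s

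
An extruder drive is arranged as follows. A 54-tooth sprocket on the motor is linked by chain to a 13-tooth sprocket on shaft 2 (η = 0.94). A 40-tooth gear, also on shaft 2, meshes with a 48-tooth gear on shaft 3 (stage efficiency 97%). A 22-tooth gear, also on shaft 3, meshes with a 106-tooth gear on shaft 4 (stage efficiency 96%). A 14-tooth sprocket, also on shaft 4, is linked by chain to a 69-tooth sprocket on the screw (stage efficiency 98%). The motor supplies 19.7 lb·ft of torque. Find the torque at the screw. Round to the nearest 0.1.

Chain: ratio = 13/54 = 0.24074; torque at shaft 2 = 19.7 × 0.24074 × 0.94 = 4.458 lb·ft.
Gear mesh: ratio = 48/40 = 1.2; torque at shaft 3 = 4.458 × 1.2 × 0.97 = 5.1892 lb·ft.
Gear mesh: ratio = 106/22 = 4.8182; torque at shaft 4 = 5.1892 × 4.8182 × 0.96 = 24.002 lb·ft.
Chain: ratio = 69/14 = 4.9286; torque at the screw = 24.002 × 4.9286 × 0.98 = 115.93 lb·ft.

115.9 lb·ft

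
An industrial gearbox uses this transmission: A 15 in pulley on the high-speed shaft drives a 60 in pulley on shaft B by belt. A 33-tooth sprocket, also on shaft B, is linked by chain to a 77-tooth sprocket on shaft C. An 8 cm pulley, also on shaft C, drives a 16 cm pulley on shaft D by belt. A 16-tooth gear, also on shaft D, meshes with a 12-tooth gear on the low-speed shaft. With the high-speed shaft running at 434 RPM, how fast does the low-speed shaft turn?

31 RPM

the high-speed shaft → shaft B (belt, 60/15): 434 ÷ 4 = 108.5 RPM
shaft B → shaft C (chain, 77/33): 108.5 ÷ 2.3333 = 46.5 RPM
shaft C → shaft D (belt, 16/8): 46.5 ÷ 2 = 23.25 RPM
shaft D → the low-speed shaft (gear mesh, 12/16): 23.25 ÷ 0.75 = 31 RPM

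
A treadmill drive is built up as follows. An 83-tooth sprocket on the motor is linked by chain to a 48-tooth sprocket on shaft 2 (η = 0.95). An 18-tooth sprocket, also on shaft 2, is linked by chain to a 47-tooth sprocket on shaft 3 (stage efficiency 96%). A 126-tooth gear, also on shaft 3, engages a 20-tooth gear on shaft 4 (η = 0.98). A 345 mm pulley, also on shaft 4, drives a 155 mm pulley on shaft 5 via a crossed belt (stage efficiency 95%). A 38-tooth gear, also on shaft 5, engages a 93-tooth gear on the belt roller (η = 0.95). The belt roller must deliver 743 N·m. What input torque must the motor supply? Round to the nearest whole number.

Overall ratio R = 0.57831 × 2.6111 × 0.15873 × 0.44928 × 2.4474 = 0.26355; overall efficiency η = 0.95 × 0.96 × 0.98 × 0.95 × 0.95 = 0.8066.
Input torque = output torque / (R × η) = 743 / (0.26355 × 0.8066) = 3495.1 N·m.

3495 N·m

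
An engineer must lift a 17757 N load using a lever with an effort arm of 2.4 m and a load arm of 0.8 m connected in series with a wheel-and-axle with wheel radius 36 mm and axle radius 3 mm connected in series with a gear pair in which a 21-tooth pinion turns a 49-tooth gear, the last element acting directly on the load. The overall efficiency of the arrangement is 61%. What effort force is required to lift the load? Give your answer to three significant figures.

347 N

Lever MA = effort arm / load arm = 2.4/0.8 = 3.
Wheel-and-axle MA = R/r = 36/3 = 12.
Gear pair MA = 49/21 = 2.3333.
Combined ideal MA = 3 × 12 × 2.3333 = 84.
Actual MA = 84 × 0.61 = 51.24.
Effort = load / actual MA = 17757 / 51.24 = 346.55 N.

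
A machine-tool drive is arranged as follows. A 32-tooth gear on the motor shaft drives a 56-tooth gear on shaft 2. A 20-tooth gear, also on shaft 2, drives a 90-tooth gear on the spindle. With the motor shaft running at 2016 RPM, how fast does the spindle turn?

gear mesh 56/32 = 1.75 → 2016/1.75 = 1152 RPM
gear mesh 90/20 = 4.5 → 1152/4.5 = 256 RPM

256 RPM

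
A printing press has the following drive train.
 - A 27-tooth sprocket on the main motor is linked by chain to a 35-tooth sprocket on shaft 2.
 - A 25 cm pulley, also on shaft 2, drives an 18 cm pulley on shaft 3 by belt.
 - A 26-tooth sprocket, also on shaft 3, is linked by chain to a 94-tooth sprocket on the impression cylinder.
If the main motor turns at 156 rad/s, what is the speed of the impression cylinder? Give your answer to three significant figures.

46.2 rad/s

chain 35/27 = 1.2963 → 156/1.2963 = 120.34 rad/s
belt 18/25 = 0.72 → 120.34/0.72 = 167.14 rad/s
chain 94/26 = 3.6154 → 167.14/3.6154 = 46.231 rad/s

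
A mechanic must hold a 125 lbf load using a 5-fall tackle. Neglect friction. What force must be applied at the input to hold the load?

Block-and-tackle MA = number of supporting rope parts = 5.
Effort = load / MA = 125 / 5 = 25 lbf.

25 lbf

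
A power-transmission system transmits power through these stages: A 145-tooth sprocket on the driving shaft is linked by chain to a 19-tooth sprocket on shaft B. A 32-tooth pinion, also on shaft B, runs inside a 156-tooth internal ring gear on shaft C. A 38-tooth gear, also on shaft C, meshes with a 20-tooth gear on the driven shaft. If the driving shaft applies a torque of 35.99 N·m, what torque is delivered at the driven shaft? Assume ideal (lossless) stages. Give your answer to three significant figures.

Chain: ratio = 19/145 = 0.13103; torque at shaft B = 35.99 × 0.13103 = 4.7159 N·m.
Internal gear: ratio = 156/32 = 4.875; torque at shaft C = 4.7159 × 4.875 = 22.99 N·m.
Gear mesh: ratio = 20/38 = 0.52632; torque at the driven shaft = 22.99 × 0.52632 = 12.1 N·m.

12.1 N·m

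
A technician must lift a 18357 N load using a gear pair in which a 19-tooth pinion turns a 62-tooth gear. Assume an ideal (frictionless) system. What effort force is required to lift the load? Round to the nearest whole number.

5626 N

Gear pair MA = 62/19 = 3.2632.
Effort = load / MA = 18357 / 3.2632 = 5625.5 N.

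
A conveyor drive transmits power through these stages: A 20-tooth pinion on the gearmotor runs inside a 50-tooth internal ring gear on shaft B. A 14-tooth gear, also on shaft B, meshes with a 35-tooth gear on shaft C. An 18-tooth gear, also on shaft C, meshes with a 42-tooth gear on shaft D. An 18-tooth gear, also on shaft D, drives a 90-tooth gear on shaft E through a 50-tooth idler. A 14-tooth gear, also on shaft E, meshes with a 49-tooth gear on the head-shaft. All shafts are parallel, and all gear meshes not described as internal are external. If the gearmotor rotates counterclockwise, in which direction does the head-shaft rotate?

the gearmotor → shaft B: internal mesh, same direction → CCW.
shaft B → shaft C: external mesh, 1 reversal → CW.
shaft C → shaft D: external mesh, 1 reversal → CCW.
shaft D → shaft E: driver → idler → driven is 2 external meshes, 2 reversals → CCW.
shaft E → the head-shaft: external mesh, 1 reversal → CW.
5 reversals in total — an odd number — so the head-shaft turns opposite to the gearmotor.

clockwise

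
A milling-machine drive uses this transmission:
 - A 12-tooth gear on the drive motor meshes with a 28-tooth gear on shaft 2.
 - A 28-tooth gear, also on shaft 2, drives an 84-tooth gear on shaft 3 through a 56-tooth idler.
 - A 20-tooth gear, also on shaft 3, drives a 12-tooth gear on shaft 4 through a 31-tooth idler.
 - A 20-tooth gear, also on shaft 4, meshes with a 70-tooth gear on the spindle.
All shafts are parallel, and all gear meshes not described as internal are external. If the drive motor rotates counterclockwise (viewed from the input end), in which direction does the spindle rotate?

counterclockwise

the drive motor → shaft 2: external mesh, 1 reversal → CW.
shaft 2 → shaft 3: driver → idler → driven is 2 external meshes, 2 reversals → CW.
shaft 3 → shaft 4: driver → idler → driven is 2 external meshes, 2 reversals → CW.
shaft 4 → the spindle: external mesh, 1 reversal → CCW.
6 reversals in total — an even number — so the spindle turns the same way as the drive motor.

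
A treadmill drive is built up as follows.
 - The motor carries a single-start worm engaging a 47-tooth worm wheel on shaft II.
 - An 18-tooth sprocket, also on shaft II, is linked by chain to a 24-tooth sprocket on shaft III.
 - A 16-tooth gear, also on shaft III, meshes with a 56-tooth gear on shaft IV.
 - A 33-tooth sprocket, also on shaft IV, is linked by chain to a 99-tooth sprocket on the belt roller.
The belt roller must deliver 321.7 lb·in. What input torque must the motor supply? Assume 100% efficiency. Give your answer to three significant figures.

Overall ratio R = 47 × 1.3333 × 3.5 × 3 = 658.
Input torque = output torque / R = 321.7 / 658 = 0.48891 lb·in.

0.489 lb·in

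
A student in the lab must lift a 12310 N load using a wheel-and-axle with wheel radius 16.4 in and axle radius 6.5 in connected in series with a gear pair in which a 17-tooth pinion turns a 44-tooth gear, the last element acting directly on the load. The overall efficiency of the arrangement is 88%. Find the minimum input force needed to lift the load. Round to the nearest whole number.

2142 N

Wheel-and-axle MA = R/r = 16.4/6.5 = 2.5231.
Gear pair MA = 44/17 = 2.5882.
Combined ideal MA = 2.5231 × 2.5882 = 6.5303.
Actual MA = 6.5303 × 0.88 = 5.7467.
Effort = load / actual MA = 12310 / 5.7467 = 2142.1 N.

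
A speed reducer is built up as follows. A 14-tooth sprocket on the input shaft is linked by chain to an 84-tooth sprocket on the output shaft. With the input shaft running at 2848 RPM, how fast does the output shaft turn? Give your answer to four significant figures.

Chain: ratio = 84/14 = 6, so the output shaft turns at 2848 / 6 = 474.67 RPM.

474.7 RPM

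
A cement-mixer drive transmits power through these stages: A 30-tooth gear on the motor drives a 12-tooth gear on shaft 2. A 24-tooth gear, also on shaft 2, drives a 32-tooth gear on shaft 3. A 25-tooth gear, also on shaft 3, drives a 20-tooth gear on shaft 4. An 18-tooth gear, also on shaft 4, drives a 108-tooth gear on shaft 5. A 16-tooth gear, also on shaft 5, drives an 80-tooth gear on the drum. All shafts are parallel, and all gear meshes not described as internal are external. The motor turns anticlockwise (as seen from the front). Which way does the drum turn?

the motor → shaft 2: external mesh, 1 reversal → CW.
shaft 2 → shaft 3: external mesh, 1 reversal → CCW.
shaft 3 → shaft 4: external mesh, 1 reversal → CW.
shaft 4 → shaft 5: external mesh, 1 reversal → CCW.
shaft 5 → the drum: external mesh, 1 reversal → CW.
5 reversals in total — an odd number — so the drum turns opposite to the motor.

clockwise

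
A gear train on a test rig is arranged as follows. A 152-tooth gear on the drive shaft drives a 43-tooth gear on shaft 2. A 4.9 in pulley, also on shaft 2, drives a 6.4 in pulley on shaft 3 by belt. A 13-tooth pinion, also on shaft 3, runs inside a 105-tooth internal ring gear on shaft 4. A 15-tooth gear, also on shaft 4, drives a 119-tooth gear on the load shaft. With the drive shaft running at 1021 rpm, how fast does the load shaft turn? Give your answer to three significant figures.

43.1 rpm

Gear mesh: ratio = 43/152 = 0.28289, so shaft 2 turns at 1021 / 0.28289 = 3609.1 rpm.
Belt: ratio = 6.4/4.9 = 1.3061, so shaft 3 turns at 3609.1 / 1.3061 = 2763.2 rpm.
Internal gear: ratio = 105/13 = 8.0769, so shaft 4 turns at 2763.2 / 8.0769 = 342.11 rpm.
Gear mesh: ratio = 119/15 = 7.9333, so the load shaft turns at 342.11 / 7.9333 = 43.124 rpm.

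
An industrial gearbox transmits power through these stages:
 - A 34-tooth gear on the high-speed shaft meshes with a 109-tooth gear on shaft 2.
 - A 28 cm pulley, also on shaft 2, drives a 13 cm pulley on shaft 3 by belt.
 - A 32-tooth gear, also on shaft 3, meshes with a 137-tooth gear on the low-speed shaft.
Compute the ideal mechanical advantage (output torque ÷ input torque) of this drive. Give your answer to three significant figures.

Each stage contributes driven/driver: gear mesh 109/34 = 3.2059, belt 13/28 = 0.46429, gear mesh 137/32 = 4.2812.
Overall: 3.2059 × 0.46429 × 4.2812 = 6.3724.

6.37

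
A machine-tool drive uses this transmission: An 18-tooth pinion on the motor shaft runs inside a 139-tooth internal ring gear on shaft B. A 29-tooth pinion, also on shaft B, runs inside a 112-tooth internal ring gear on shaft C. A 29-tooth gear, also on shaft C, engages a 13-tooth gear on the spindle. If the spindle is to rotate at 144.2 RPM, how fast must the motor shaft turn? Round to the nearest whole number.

Overall ratio R = 7.7222 × 3.8621 × 0.44828 = 13.369.
Required input speed = output speed × R = 144.2 × 13.369 = 1927.8 RPM.

1928 RPM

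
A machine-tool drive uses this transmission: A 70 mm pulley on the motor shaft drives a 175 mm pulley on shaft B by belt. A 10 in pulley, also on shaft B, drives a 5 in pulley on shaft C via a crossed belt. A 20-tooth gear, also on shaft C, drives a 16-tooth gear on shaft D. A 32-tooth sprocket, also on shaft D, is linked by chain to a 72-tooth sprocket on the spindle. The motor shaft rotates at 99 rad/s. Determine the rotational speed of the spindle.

belt 175/70 = 2.5 → 99/2.5 = 39.6 rad/s
belt 5/10 = 0.5 → 39.6/0.5 = 79.2 rad/s
gear mesh 16/20 = 0.8 → 79.2/0.8 = 99 rad/s
chain 72/32 = 2.25 → 99/2.25 = 44 rad/s

44 rad/s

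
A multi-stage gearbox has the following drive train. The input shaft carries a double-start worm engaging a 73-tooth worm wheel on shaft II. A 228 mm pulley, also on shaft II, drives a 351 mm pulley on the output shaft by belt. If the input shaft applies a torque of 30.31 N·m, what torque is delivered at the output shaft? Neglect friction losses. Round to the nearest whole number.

1703 N·m

Worm: ratio = 73/2 = 36.5; torque at shaft II = 30.31 × 36.5 = 1106.3 N·m.
Belt: ratio = 351/228 = 1.5395; torque at the output shaft = 1106.3 × 1.5395 = 1703.1 N·m.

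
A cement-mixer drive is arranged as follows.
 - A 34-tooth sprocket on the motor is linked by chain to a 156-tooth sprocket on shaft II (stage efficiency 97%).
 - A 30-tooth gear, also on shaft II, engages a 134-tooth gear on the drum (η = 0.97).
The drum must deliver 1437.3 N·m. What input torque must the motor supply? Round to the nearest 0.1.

74.5 N·m

Overall ratio R = 4.5882 × 4.4667 = 20.494; overall efficiency η = 0.97 × 0.97 = 0.9409.
Input torque = output torque / (R × η) = 1437.3 / (20.494 × 0.9409) = 74.537 N·m.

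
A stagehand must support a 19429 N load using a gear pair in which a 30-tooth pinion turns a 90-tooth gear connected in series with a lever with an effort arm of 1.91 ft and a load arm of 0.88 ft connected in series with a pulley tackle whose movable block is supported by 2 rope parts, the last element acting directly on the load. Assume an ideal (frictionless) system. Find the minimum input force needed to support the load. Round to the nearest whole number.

Gear pair MA = 90/30 = 3.
Lever MA = effort arm / load arm = 1.91/0.88 = 2.1705.
Block-and-tackle MA = number of supporting rope parts = 2.
Combined ideal MA = 3 × 2.1705 × 2 = 13.023.
Effort = load / MA = 19429 / 13.023 = 1491.9 N.

1492 N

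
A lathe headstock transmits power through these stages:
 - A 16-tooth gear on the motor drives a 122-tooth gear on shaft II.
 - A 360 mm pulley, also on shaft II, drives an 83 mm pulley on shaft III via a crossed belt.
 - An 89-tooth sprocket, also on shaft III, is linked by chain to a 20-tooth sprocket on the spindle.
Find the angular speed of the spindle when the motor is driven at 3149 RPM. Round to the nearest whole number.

the motor → shaft II (gear mesh, 122/16): 3149 ÷ 7.625 = 412.98 RPM
shaft II → shaft III (belt, 83/360): 412.98 ÷ 0.23056 = 1791.3 RPM
shaft III → the spindle (chain, 20/89): 1791.3 ÷ 0.22472 = 7971.1 RPM

7971 RPM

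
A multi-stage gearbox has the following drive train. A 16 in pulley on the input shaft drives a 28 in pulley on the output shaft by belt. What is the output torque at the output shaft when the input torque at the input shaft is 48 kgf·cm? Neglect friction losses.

After the belt (28/16): 48 × 1.75 = 84 kgf·cm

84 kgf·cm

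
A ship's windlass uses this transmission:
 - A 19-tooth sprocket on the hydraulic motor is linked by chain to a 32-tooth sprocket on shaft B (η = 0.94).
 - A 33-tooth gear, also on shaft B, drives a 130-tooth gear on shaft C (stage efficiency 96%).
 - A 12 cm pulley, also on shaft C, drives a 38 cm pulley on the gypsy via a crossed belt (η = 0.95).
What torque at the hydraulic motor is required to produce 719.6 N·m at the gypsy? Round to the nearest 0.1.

Overall ratio R = 1.6842 × 3.9394 × 3.1667 = 21.01; overall efficiency η = 0.94 × 0.96 × 0.95 = 0.8573.
Input torque = output torque / (R × η) = 719.6 / (21.01 × 0.8573) = 39.952 N·m.

40.0 N·m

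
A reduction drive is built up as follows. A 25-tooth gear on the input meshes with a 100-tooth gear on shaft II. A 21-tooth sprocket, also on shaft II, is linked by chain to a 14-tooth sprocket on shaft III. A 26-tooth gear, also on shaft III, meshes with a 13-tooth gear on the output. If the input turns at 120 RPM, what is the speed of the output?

gear mesh 100/25 = 4 → 120/4 = 30 RPM
chain 14/21 = 0.66667 → 30/0.66667 = 45 RPM
gear mesh 13/26 = 0.5 → 45/0.5 = 90 RPM

90 RPM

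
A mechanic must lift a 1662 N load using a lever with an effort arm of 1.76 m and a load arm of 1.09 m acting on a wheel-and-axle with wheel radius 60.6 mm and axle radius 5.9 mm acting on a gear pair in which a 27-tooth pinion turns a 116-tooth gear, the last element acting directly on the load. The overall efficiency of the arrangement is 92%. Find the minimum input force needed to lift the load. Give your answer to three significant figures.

Lever MA = effort arm / load arm = 1.76/1.09 = 1.6147.
Wheel-and-axle MA = R/r = 60.6/5.9 = 10.271.
Gear pair MA = 116/27 = 4.2963.
Combined ideal MA = 1.6147 × 10.271 × 4.2963 = 71.253.
Actual MA = 71.253 × 0.92 = 65.552.
Effort = load / actual MA = 1662 / 65.552 = 25.354 N.

25.4 N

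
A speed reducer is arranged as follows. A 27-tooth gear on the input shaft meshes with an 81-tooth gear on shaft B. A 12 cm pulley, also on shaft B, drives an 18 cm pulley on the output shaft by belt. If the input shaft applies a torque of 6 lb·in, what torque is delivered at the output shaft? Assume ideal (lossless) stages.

27 lb·in

After the gear mesh (81/27): 6 × 3 = 18 lb·in
After the belt (18/12): 18 × 1.5 = 27 lb·in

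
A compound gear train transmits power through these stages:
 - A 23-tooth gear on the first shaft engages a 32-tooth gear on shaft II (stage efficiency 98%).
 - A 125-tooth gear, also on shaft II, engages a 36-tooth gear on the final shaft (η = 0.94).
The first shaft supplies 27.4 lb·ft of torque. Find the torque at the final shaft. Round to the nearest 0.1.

10.1 lb·ft

After the gear mesh (32/23): 27.4 × 1.3913 × 0.98 = 37.359 lb·ft
After the gear mesh (36/125): 37.359 × 0.288 × 0.94 = 10.114 lb·ft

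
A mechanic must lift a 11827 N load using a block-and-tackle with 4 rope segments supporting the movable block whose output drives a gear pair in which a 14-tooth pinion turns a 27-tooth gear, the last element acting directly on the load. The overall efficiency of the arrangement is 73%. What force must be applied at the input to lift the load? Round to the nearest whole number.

2100 N

Block-and-tackle MA = number of supporting rope parts = 4.
Gear pair MA = 27/14 = 1.9286.
Combined ideal MA = 4 × 1.9286 = 7.7143.
Actual MA = 7.7143 × 0.73 = 5.6314.
Effort = load / actual MA = 11827 / 5.6314 = 2100.2 N.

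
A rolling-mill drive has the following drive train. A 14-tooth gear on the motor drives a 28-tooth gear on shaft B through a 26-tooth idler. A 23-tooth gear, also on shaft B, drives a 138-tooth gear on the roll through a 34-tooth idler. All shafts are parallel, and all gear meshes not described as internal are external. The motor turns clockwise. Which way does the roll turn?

clockwise

the motor → shaft B: driver → idler → driven is 2 external meshes, 2 reversals → CW.
shaft B → the roll: driver → idler → driven is 2 external meshes, 2 reversals → CW.
4 reversals in total — an even number — so the roll turns the same way as the motor.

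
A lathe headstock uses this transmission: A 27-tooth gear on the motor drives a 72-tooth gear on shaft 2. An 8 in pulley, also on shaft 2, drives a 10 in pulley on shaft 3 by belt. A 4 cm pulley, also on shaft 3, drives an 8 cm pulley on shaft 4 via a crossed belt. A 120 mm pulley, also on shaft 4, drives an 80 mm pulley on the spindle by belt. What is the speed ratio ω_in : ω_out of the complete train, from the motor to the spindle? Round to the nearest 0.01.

4.44

Each stage contributes driven/driver: gear mesh 72/27 = 2.6667, belt 10/8 = 1.25, belt 8/4 = 2, belt 80/120 = 0.66667.
Overall: 2.6667 × 1.25 × 2 × 0.66667 = 4.4444.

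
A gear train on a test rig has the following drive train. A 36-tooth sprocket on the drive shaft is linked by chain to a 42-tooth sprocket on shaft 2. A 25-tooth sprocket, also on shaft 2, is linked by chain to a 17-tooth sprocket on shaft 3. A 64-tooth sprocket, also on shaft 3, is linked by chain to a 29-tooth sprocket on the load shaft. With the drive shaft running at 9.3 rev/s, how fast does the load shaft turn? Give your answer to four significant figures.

25.87 rev/s

chain 42/36 = 1.1667 → 9.3/1.1667 = 7.9714 rev/s
chain 17/25 = 0.68 → 7.9714/0.68 = 11.723 rev/s
chain 29/64 = 0.45312 → 11.723/0.45312 = 25.871 rev/s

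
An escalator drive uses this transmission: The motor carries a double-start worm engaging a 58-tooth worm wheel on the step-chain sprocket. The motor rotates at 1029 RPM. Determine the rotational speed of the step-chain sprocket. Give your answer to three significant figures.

35.5 RPM

Worm: ratio = 58/2 = 29, so the step-chain sprocket turns at 1029 / 29 = 35.483 RPM.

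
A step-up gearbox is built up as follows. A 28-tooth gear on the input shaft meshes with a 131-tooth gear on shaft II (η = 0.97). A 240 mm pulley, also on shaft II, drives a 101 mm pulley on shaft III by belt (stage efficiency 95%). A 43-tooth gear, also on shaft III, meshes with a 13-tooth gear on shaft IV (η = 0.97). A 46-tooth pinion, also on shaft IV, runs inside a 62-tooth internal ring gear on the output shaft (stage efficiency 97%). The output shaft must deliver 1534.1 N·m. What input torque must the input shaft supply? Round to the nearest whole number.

2205 N·m

Overall ratio R = 4.6786 × 0.42083 × 0.30233 × 1.3478 = 0.80229; overall efficiency η = 0.97 × 0.95 × 0.97 × 0.97 = 0.8670.
Input torque = output torque / (R × η) = 1534.1 / (0.80229 × 0.8670) = 2205.4 N·m.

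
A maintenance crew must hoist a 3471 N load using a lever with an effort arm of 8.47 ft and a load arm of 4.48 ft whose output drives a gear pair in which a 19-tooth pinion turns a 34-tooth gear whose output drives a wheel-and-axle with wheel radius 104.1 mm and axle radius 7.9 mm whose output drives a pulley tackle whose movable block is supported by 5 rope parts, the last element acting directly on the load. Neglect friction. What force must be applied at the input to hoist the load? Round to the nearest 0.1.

Lever MA = effort arm / load arm = 8.47/4.48 = 1.8906.
Gear pair MA = 34/19 = 1.7895.
Wheel-and-axle MA = R/r = 104.1/7.9 = 13.177.
Block-and-tackle MA = number of supporting rope parts = 5.
Combined ideal MA = 1.8906 × 1.7895 × 13.177 × 5 = 222.91.
Effort = load / MA = 3471 / 222.91 = 15.571 N.

15.6 N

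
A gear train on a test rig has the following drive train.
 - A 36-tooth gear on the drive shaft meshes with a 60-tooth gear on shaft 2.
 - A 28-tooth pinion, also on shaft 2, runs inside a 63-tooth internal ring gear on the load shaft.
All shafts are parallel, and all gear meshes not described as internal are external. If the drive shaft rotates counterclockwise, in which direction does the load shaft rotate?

clockwise

the drive shaft → shaft 2: external mesh, 1 reversal → CW.
shaft 2 → the load shaft: internal mesh, same direction → CW.
1 reversal in total — an odd number — so the load shaft turns opposite to the drive shaft.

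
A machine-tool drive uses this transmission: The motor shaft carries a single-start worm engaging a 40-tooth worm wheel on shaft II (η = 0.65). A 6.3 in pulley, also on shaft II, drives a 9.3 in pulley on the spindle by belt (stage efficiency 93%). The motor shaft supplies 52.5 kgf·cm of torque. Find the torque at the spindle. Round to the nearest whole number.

1874 kgf·cm

After the worm (40/1): 52.5 × 40 × 0.65 = 1365 kgf·cm
After the belt (9.3/6.3): 1365 × 1.4762 × 0.93 = 1874 kgf·cm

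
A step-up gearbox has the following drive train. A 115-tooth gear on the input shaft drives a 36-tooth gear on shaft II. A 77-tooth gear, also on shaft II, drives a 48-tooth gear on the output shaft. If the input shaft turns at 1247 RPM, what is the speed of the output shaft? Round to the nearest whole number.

6390 RPM

gear mesh 36/115 = 0.31304 → 1247/0.31304 = 3983.5 RPM
gear mesh 48/77 = 0.62338 → 3983.5/0.62338 = 6390.2 RPM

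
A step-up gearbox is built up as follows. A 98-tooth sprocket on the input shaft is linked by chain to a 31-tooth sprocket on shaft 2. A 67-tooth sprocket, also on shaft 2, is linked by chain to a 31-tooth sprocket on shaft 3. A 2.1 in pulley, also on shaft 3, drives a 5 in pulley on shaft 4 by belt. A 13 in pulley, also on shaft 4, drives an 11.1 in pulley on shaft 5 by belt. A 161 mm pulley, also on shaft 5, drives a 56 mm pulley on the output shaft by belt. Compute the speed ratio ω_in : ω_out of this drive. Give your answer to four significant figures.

Each stage contributes driven/driver: chain 31/98 = 0.31633, chain 31/67 = 0.46269, belt 5/2.1 = 2.381, belt 11.1/13 = 0.85385, belt 56/161 = 0.34783.
Overall: 0.31633 × 0.46269 × 2.381 × 0.85385 × 0.34783 = 0.10349.

0.1035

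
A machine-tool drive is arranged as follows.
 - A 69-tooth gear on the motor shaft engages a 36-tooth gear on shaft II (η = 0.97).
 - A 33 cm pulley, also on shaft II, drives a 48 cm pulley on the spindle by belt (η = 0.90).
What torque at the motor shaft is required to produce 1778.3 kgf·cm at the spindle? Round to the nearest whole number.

2684 kgf·cm

Overall ratio R = 0.52174 × 1.4545 = 0.75889; overall efficiency η = 0.97 × 0.90 = 0.8730.
Input torque = output torque / (R × η) = 1778.3 / (0.75889 × 0.8730) = 2684.2 kgf·cm.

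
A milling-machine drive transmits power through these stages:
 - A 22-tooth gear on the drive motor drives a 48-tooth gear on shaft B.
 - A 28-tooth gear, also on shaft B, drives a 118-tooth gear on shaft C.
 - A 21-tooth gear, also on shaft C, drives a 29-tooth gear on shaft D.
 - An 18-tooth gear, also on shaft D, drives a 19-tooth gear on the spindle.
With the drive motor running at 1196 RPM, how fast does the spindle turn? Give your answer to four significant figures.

Gear mesh: ratio = 48/22 = 2.1818, so shaft B turns at 1196 / 2.1818 = 548.17 RPM.
Gear mesh: ratio = 118/28 = 4.2143, so shaft C turns at 548.17 / 4.2143 = 130.07 RPM.
Gear mesh: ratio = 29/21 = 1.381, so shaft D turns at 130.07 / 1.381 = 94.191 RPM.
Gear mesh: ratio = 19/18 = 1.0556, so the spindle turns at 94.191 / 1.0556 = 89.234 RPM.

89.23 RPM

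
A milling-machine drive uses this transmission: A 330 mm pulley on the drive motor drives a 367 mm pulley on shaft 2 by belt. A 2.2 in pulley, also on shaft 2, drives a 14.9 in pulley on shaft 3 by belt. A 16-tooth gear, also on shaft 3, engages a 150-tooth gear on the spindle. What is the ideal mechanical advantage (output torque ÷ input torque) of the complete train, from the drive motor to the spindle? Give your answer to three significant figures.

Each stage contributes driven/driver: belt 367/330 = 1.1121, belt 14.9/2.2 = 6.7727, gear mesh 150/16 = 9.375.
Overall: 1.1121 × 6.7727 × 9.375 = 70.613.

70.6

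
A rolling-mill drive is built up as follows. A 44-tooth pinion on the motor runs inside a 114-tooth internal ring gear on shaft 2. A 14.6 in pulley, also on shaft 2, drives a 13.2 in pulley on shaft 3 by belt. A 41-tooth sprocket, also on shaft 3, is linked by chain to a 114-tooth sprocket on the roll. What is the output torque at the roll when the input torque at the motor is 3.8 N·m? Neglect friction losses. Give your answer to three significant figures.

Internal gear: ratio = 114/44 = 2.5909; torque at shaft 2 = 3.8 × 2.5909 = 9.8455 N·m.
Belt: ratio = 13.2/14.6 = 0.90411; torque at shaft 3 = 9.8455 × 0.90411 = 8.9014 N·m.
Chain: ratio = 114/41 = 2.7805; torque at the roll = 8.9014 × 2.7805 = 24.75 N·m.

24.8 N·m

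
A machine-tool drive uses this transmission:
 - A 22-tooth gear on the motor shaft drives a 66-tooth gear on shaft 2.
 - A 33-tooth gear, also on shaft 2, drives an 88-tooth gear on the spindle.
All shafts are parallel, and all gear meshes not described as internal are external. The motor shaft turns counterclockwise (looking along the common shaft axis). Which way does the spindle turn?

counterclockwise

the motor shaft → shaft 2: external mesh, 1 reversal → CW.
shaft 2 → the spindle: external mesh, 1 reversal → CCW.
2 reversals in total — an even number — so the spindle turns the same way as the motor shaft.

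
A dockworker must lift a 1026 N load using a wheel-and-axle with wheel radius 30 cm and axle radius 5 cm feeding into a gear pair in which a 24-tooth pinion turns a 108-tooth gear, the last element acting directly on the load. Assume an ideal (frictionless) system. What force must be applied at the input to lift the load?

Wheel-and-axle MA = R/r = 30/5 = 6.
Gear pair MA = 108/24 = 4.5.
Combined ideal MA = 6 × 4.5 = 27.
Effort = load / MA = 1026 / 27 = 38 N.

38 N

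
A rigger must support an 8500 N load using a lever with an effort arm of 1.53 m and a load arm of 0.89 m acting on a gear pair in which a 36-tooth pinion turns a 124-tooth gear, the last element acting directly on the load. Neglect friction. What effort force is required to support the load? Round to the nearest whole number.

Lever MA = effort arm / load arm = 1.53/0.89 = 1.7191.
Gear pair MA = 124/36 = 3.4444.
Combined ideal MA = 1.7191 × 3.4444 = 5.9213.
Effort = load / MA = 8500 / 5.9213 = 1435.5 N.

1435 N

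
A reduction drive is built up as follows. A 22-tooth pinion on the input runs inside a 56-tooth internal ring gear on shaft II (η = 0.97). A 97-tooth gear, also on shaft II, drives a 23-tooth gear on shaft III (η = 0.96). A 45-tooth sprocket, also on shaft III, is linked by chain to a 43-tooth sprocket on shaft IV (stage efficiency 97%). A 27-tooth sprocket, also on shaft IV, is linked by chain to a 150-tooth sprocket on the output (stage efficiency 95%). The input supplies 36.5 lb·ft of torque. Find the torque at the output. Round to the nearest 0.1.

100.4 lb·ft

internal gear 56/22 = 2.5455 → τ = 36.5·2.5455·0.97 = 90.122 lb·ft
gear mesh 23/97 = 0.23711 → τ = 90.122·0.23711·0.96 = 20.514 lb·ft
chain 43/45 = 0.95556 → τ = 20.514·0.95556·0.97 = 19.015 lb·ft
chain 150/27 = 5.5556 → τ = 19.015·5.5556·0.95 = 100.35 lb·ft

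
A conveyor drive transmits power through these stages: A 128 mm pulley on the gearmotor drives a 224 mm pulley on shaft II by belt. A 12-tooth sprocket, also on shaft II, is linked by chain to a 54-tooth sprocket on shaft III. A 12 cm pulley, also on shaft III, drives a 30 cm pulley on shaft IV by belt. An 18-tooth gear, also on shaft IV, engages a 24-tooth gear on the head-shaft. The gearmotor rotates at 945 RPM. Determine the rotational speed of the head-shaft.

36 RPM

Belt: ratio = 224/128 = 1.75, so shaft II turns at 945 / 1.75 = 540 RPM.
Chain: ratio = 54/12 = 4.5, so shaft III turns at 540 / 4.5 = 120 RPM.
Belt: ratio = 30/12 = 2.5, so shaft IV turns at 120 / 2.5 = 48 RPM.
Gear mesh: ratio = 24/18 = 1.3333, so the head-shaft turns at 48 / 1.3333 = 36 RPM.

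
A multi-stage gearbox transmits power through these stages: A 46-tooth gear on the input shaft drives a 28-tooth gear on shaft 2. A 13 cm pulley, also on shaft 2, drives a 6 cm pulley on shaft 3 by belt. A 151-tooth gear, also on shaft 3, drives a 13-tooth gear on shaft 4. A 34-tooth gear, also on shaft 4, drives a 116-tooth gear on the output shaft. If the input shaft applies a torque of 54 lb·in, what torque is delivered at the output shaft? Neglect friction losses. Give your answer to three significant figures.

4.46 lb·in

After the gear mesh (28/46): 54 × 0.6087 = 32.87 lb·in
After the belt (6/13): 32.87 × 0.46154 = 15.171 lb·in
After the gear mesh (13/151): 15.171 × 0.086093 = 1.3061 lb·in
After the gear mesh (116/34): 1.3061 × 3.4118 = 4.456 lb·in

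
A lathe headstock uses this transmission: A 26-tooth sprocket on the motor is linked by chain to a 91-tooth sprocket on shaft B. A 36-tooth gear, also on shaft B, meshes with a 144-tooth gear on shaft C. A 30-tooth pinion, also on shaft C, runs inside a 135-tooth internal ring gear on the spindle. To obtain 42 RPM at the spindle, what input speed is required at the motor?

2646 RPM

Overall ratio R = 3.5 × 4 × 4.5 = 63.
Required input speed = output speed × R = 42 × 63 = 2646 RPM.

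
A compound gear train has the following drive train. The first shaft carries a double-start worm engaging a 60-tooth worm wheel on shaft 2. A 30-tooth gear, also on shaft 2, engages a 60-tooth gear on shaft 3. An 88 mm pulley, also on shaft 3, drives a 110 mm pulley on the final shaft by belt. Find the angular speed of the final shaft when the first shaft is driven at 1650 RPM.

the first shaft → shaft 2 (worm, 60/2): 1650 ÷ 30 = 55 RPM
shaft 2 → shaft 3 (gear mesh, 60/30): 55 ÷ 2 = 27.5 RPM
shaft 3 → the final shaft (belt, 110/88): 27.5 ÷ 1.25 = 22 RPM

22 RPM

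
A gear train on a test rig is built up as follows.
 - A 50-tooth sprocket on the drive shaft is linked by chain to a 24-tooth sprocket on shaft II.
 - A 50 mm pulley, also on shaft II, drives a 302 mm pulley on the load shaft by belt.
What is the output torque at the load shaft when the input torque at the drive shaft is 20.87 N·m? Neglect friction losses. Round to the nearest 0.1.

After the chain (24/50): 20.87 × 0.48 = 10.018 N·m
After the belt (302/50): 10.018 × 6.04 = 60.506 N·m

60.5 N·m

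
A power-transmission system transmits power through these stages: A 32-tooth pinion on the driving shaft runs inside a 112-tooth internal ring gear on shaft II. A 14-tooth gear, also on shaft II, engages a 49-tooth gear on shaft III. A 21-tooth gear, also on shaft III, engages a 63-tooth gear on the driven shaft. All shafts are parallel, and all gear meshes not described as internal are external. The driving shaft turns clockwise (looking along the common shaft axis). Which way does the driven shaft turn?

the driving shaft → shaft II: internal mesh, same direction → CW.
shaft II → shaft III: external mesh, 1 reversal → CCW.
shaft III → the driven shaft: external mesh, 1 reversal → CW.
2 reversals in total — an even number — so the driven shaft turns the same way as the driving shaft.

clockwise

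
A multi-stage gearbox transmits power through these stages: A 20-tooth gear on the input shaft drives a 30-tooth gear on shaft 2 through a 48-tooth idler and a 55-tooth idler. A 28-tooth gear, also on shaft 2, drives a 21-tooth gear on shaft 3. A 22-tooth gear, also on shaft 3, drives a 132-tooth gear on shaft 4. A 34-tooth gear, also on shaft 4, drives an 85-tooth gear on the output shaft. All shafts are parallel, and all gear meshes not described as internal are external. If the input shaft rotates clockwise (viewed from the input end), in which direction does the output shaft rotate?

clockwise

the input shaft → shaft 2: driver → idler → idler → driven is 3 external meshes, 3 reversals → CCW.
shaft 2 → shaft 3: external mesh, 1 reversal → CW.
shaft 3 → shaft 4: external mesh, 1 reversal → CCW.
shaft 4 → the output shaft: external mesh, 1 reversal → CW.
6 reversals in total — an even number — so the output shaft turns the same way as the input shaft.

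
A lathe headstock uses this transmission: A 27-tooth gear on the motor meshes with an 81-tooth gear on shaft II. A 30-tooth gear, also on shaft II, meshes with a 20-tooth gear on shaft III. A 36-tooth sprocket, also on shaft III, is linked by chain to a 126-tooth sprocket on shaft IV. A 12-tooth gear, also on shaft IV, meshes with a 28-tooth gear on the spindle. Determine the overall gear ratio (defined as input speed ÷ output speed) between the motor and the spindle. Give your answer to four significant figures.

Each stage contributes driven/driver: gear mesh 81/27 = 3, gear mesh 20/30 = 0.66667, chain 126/36 = 3.5, gear mesh 28/12 = 2.3333.
Overall: 3 × 0.66667 × 3.5 × 2.3333 = 16.333.

16.33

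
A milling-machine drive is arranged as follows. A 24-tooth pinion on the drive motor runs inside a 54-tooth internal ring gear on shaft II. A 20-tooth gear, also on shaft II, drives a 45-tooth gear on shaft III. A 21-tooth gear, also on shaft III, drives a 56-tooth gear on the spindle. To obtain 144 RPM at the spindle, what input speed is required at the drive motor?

Overall ratio R = 2.25 × 2.25 × 2.6667 = 13.5.
Required input speed = output speed × R = 144 × 13.5 = 1944 RPM.

1944 RPM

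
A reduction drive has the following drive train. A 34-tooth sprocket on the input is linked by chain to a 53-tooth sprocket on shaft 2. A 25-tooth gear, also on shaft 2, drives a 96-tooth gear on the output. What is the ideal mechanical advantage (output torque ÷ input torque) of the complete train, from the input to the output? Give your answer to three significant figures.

5.99

Each stage contributes driven/driver: chain 53/34 = 1.5588, gear mesh 96/25 = 3.84.
Overall: 1.5588 × 3.84 = 5.9859.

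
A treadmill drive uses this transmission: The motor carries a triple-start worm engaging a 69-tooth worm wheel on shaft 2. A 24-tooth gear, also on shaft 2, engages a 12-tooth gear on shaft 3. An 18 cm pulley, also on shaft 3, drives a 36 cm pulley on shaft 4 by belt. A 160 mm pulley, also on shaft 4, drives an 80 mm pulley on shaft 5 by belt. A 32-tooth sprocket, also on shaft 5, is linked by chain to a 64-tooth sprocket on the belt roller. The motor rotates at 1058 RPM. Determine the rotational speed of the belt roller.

46 RPM

Worm: ratio = 69/3 = 23, so shaft 2 turns at 1058 / 23 = 46 RPM.
Gear mesh: ratio = 12/24 = 0.5, so shaft 3 turns at 46 / 0.5 = 92 RPM.
Belt: ratio = 36/18 = 2, so shaft 4 turns at 92 / 2 = 46 RPM.
Belt: ratio = 80/160 = 0.5, so shaft 5 turns at 46 / 0.5 = 92 RPM.
Chain: ratio = 64/32 = 2, so the belt roller turns at 92 / 2 = 46 RPM.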